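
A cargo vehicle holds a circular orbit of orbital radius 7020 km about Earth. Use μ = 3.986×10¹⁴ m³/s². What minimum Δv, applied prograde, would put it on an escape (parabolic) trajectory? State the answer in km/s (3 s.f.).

r = 7020 km = 7.020×10⁶ m.
Circular speed v_c = √(μ/r) = 7535 m/s.
Escape speed v_esc = √(2μ/r) = √2 × v_c = 10660 m/s.
Δv = v_esc − v_c = 3121 m/s = 3.121 km/s.

Δv ≈ 3.12 km/s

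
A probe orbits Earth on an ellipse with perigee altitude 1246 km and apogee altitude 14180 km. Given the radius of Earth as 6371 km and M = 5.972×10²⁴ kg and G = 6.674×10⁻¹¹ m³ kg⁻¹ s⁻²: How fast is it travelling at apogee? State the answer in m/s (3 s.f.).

μ = GM = 6.674×10⁻¹¹ × 5.972×10²⁴ = 3.986×10¹⁴ m³/s².
r_p = 6371 + 1246 = 7617.0 km = 7.6170×10⁶ m.
r_a = 6371 + 14180 = 20551 km = 2.0551×10⁷ m.
Semi-major axis a = (r_p + r_a)/2 = 14084 km = 1.408×10⁷ m.
Vis-viva: v² = μ(2/r − 1/a) = 3.986×10¹⁴ × (9.732×10⁻⁸ − 7.100×10⁻⁸) = 1.049×10⁷ m²/s².
v = 3239 m/s.

v ≈ 3240 m/s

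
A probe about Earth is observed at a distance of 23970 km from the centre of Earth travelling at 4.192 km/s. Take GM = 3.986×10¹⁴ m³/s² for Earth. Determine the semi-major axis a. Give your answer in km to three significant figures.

a ≈ 25400 km

r = 2.397×10⁷ m.
Specific orbital energy ε = v²/2 − μ/r = (4192)²/2 − 3.986×10¹⁴/2.397×10⁷ = -7.843×10⁶ J/kg.
Since ε = −μ/(2a), a = −μ/(2ε) = 2.541×10⁷ m = 25412 km.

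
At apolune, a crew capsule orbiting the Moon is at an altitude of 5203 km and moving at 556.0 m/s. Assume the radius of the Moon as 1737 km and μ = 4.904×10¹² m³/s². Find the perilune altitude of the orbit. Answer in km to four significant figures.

r_a = 1737 + 5203 = 6940.0 km = 6.940×10⁶ m.
Specific energy ε = v²/2 − μ/r = -5.521×10⁵ J/kg, so a = −μ/(2ε) = 4.442×10⁶ m.
The apsides satisfy r_p + r_a = 2a, so the perilune radius is 2a − r_a = 1.943×10⁶ m = 1943.1 km.
Perilune altitude = 1943.1 − 1737 = 206.09 km.

perilune altitude ≈ 206.1 km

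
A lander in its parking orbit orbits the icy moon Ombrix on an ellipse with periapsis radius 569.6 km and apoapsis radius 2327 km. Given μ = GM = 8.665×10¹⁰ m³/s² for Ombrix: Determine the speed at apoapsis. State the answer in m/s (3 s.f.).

Semi-major axis a = (r_p + r_a)/2 = 1448.3 km = 1.448×10⁶ m.
Vis-viva: v² = μ(2/r − 1/a) = 8.665×10¹⁰ × (8.595×10⁻⁷ − 6.905×10⁻⁷) = 1.464×10⁴ m²/s².
v = 121.0 m/s.

v ≈ 121 m/s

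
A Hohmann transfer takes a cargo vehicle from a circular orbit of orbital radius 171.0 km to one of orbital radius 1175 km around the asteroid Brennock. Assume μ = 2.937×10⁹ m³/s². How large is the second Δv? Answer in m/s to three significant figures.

r₁ = 171.0 km = 1.710×10⁵ m.
r₂ = 1175 km = 1.175×10⁶ m.
Transfer ellipse a_t = (r₁ + r₂)/2 = 6.730×10⁵ m.
At r₁: circular v_c1 = √(μ/r₁) = 131.1 m/s; transfer-periapsis v_p = √[μ(2/r₁ − 1/a_t)] = 173.2 m/s.
At r₂: circular v_c2 = √(μ/r₂) = 50.00 m/s; transfer-apoapsis v_a = √[μ(2/r₂ − 1/a_t)] = 25.20 m/s.
Δv₂ = v_c2 − v_a = 24.79 m/s.

Δv ≈ 24.8 m/s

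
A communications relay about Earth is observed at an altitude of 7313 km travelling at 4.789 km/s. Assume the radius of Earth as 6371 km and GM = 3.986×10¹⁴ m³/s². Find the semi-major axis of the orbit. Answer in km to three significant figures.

a ≈ 11300 km

r = 6371 + 7313 = 13684 km = 1.368×10⁷ m.
Vis-viva rearranged: 1/a = 2/r − v²/μ = 1.462×10⁻⁷ − 5.754×10⁻⁸ = 8.862×10⁻⁸ m⁻¹.
a = 1.128×10⁷ m = 11284 km.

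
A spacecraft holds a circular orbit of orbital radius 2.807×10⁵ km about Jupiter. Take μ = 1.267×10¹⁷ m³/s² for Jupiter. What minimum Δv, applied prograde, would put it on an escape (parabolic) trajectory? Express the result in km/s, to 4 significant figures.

Δv ≈ 8.800 km/s

r = 2.807×10⁵ km = 2.807×10⁸ m.
Circular speed v_c = √(μ/r) = 21250 m/s.
Escape speed v_esc = √(2μ/r) = √2 × v_c = 30050 m/s.
Δv = v_esc − v_c = 8800 m/s = 8.800 km/s.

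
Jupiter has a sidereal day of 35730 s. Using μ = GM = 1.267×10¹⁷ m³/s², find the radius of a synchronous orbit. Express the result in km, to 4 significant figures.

A synchronous orbit has period T, so by Kepler's third law a = (μT²/4π²)^(1/3).
μT²/4π² = 1.267×10¹⁷ × (3.573×10⁴)² / 39.48 = 4.097×10²⁴ m³.
a = 1.600×10⁸ m = 1.6002×10⁵ km.

r_sync ≈ 1.600×10⁵ km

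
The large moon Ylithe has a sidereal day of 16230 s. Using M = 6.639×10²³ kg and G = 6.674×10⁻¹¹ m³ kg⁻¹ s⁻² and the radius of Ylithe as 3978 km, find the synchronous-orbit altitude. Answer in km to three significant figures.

h_sync ≈ 2680 km

μ = GM = 6.674×10⁻¹¹ × 6.639×10²³ = 4.431×10¹³ m³/s².
A synchronous orbit has period T, so by Kepler's third law a = (μT²/4π²)^(1/3).
μT²/4π² = 4.431×10¹³ × (1.623×10⁴)² / 39.48 = 2.956×10²⁰ m³.
a = 6.662×10⁶ m = 6661.8 km.
Altitude h = a − R = 6661.8 − 3978 = 2683.8 km.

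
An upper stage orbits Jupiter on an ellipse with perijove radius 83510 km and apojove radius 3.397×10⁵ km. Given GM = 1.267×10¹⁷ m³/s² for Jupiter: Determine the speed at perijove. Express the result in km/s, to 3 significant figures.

v ≈ 49.4 km/s

Semi-major axis a = (r_p + r_a)/2 = 2.1160×10⁵ km = 2.116×10⁸ m.
Vis-viva: v² = μ(2/r − 1/a) = 1.267×10¹⁷ × (2.395×10⁻⁸ − 4.726×10⁻⁹) = 2.436×10⁹ m²/s².
v = 49350 m/s = 49.35 km/s.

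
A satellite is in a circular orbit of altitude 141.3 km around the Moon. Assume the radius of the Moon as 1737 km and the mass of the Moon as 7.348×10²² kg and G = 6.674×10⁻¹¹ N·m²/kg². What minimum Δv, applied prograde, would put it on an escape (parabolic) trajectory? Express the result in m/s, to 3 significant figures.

Δv ≈ 669 m/s

μ = GM = 6.674×10⁻¹¹ × 7.348×10²² = 4.904×10¹² m³/s².
r = 1737 + 141.3 = 1878.3 km = 1.8783×10⁶ m.
Circular speed v_c = √(μ/r) = 1616 m/s.
Escape speed v_esc = √(2μ/r) = √2 × v_c = 2285 m/s.
Δv = v_esc − v_c = 669.3 m/s.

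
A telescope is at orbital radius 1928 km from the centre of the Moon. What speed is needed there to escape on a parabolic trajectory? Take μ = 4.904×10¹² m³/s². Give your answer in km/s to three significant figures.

v_esc ≈ 2.26 km/s

r = 1928 km = 1.928×10⁶ m.
Escape speed v_esc = √(2μ/r) = √(2 × 4.904×10¹² / 1.928×10⁶) = √(5.087×10⁶) = 2255 m/s.
= 2.255 km/s.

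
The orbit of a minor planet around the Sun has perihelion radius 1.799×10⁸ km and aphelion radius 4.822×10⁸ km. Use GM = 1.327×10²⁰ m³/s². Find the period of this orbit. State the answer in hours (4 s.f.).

T ≈ 28860 hours

Semi-major axis a = (r_p + r_a)/2 = (1.7990×10⁸ + 4.8220×10⁸)/2 = 3.3105×10⁸ km = 3.310×10¹¹ m.
By Kepler's third law T = 2π√(a³/μ) = 2π × 1.654×10⁷ = 1.039×10⁸ s.
= 28860 hours.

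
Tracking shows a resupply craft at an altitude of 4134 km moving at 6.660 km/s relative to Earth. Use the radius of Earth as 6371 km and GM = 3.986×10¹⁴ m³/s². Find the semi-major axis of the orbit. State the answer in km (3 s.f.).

r = 6371 + 4134 = 10505 km = 1.050×10⁷ m.
Vis-viva rearranged: 1/a = 2/r − v²/μ = 1.904×10⁻⁷ − 1.113×10⁻⁷ = 7.911×10⁻⁸ m⁻¹.
a = 1.264×10⁷ m = 12641 km.

a ≈ 12600 km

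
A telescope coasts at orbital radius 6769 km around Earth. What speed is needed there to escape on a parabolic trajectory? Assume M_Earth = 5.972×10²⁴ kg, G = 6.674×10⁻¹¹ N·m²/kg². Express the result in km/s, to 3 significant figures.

v_esc ≈ 10.9 km/s

μ = GM = 6.674×10⁻¹¹ × 5.972×10²⁴ = 3.986×10¹⁴ m³/s².
r = 6769 km = 6.769×10⁶ m.
Escape speed v_esc = √(2μ/r) = √(2 × 3.986×10¹⁴ / 6.769×10⁶) = √(1.178×10⁸) = 10850 m/s.
= 10.85 km/s.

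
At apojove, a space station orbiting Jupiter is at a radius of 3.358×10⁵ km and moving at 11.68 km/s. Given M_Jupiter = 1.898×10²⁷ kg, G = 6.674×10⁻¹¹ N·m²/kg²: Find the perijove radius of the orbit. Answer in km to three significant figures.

μ = GM = 6.674×10⁻¹¹ × 1.898×10²⁷ = 1.267×10¹⁷ m³/s².
r_a = 3.358×10⁸ m.
Specific energy ε = v²/2 − μ/r = -3.090×10⁸ J/kg, so a = −μ/(2ε) = 2.050×10⁸ m.
The apsides satisfy r_p + r_a = 2a, so the perijove radius is 2a − r_a = 7.412×10⁷ m = 74124 km.

perijove radius ≈ 74100 km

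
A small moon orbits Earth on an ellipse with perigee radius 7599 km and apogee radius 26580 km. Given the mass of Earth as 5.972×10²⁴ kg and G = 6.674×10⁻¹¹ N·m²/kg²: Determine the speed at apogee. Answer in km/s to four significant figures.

μ = GM = 6.674×10⁻¹¹ × 5.972×10²⁴ = 3.986×10¹⁴ m³/s².
Semi-major axis a = (r_p + r_a)/2 = 17090 km = 1.709×10⁷ m.
Vis-viva: v² = μ(2/r − 1/a) = 3.986×10¹⁴ × (7.524×10⁻⁸ − 5.852×10⁻⁸) = 6.668×10⁶ m²/s².
v = 2582 m/s = 2.582 km/s.

v ≈ 2.582 km/s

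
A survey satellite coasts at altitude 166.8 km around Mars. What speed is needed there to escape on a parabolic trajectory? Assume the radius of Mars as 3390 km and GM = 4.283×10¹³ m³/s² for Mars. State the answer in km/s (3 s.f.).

r = 3390 + 166.8 = 3556.8 km = 3.5568×10⁶ m.
Escape speed v_esc = √(2μ/r) = √(2 × 4.283×10¹³ / 3.557×10⁶) = √(2.408×10⁷) = 4907 m/s.
= 4.907 km/s.

v_esc ≈ 4.91 km/s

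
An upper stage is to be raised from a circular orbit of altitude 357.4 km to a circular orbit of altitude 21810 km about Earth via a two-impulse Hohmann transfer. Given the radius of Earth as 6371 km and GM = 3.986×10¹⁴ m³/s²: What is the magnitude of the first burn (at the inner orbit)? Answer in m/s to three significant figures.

r₁ = 6371 + 357.4 = 6728.4 km = 6.7284×10⁶ m.
r₂ = 6371 + 21810 = 28181 km = 2.8181×10⁷ m.
Transfer ellipse a_t = (r₁ + r₂)/2 = 1.745×10⁷ m.
At r₁: circular v_c1 = √(μ/r₁) = 7697 m/s; transfer-perigee v_p = √[μ(2/r₁ − 1/a_t)] = 9780 m/s.
Δv₁ = v_p − v_c1 = 2083 m/s.

Δv ≈ 2080 m/s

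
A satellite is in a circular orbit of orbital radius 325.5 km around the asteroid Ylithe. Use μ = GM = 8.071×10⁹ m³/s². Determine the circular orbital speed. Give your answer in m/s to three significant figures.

r = 325.5 km = 3.255×10⁵ m.
For a circular orbit v = √(μ/r) = √(8.071×10⁹ / 3.255×10⁵) = √(2.480×10⁴) = 157.5 m/s.

v ≈ 157 m/s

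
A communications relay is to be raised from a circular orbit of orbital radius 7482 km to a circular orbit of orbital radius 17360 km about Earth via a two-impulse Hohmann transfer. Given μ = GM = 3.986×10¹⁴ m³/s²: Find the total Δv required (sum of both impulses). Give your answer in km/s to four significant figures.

Δv_total ≈ 2.403 km/s

r₁ = 7482 km = 7.482×10⁶ m.
r₂ = 17360 km = 1.736×10⁷ m.
Transfer ellipse a_t = (r₁ + r₂)/2 = 1.242×10⁷ m.
At r₁: circular v_c1 = √(μ/r₁) = 7299 m/s; transfer-perigee v_p = √[μ(2/r₁ − 1/a_t)] = 8629 m/s.
Δv₁ = v_p − v_c1 = 1330 m/s.
At r₂: circular v_c2 = √(μ/r₂) = 4792 m/s; transfer-apogee v_a = √[μ(2/r₂ − 1/a_t)] = 3719 m/s.
Δv₂ = v_c2 − v_a = 1073 m/s.
Total Δv = Δv₁ + Δv₂ = 2403 m/s = 2.403 km/s.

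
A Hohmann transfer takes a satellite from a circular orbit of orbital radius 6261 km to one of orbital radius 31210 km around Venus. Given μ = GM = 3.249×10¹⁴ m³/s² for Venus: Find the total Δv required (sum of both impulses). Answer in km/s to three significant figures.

Δv_total ≈ 3.46 km/s

r₁ = 6261 km = 6.261×10⁶ m.
r₂ = 31210 km = 3.121×10⁷ m.
Transfer ellipse a_t = (r₁ + r₂)/2 = 1.874×10⁷ m.
At r₁: circular v_c1 = √(μ/r₁) = 7204 m/s; transfer-periapsis v_p = √[μ(2/r₁ − 1/a_t)] = 9298 m/s.
Δv₁ = v_p − v_c1 = 2094 m/s.
At r₂: circular v_c2 = √(μ/r₂) = 3226 m/s; transfer-apoapsis v_a = √[μ(2/r₂ − 1/a_t)] = 1865 m/s.
Δv₂ = v_c2 − v_a = 1361 m/s.
Total Δv = Δv₁ + Δv₂ = 3455 m/s = 3.455 km/s.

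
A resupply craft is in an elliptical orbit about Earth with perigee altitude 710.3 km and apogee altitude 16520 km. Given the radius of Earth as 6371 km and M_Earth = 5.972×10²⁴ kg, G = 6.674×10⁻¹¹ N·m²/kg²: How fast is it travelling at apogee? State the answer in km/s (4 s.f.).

v ≈ 2.868 km/s

μ = GM = 6.674×10⁻¹¹ × 5.972×10²⁴ = 3.986×10¹⁴ m³/s².
r_p = 6371 + 710.3 = 7081.3 km = 7.0813×10⁶ m.
r_a = 6371 + 16520 = 22891 km = 2.2891×10⁷ m.
Semi-major axis a = (r_p + r_a)/2 = 14986 km = 1.499×10⁷ m.
Vis-viva: v² = μ(2/r − 1/a) = 3.986×10¹⁴ × (8.737×10⁻⁸ − 6.673×10⁻⁸) = 8.227×10⁶ m²/s².
v = 2868 m/s = 2.868 km/s.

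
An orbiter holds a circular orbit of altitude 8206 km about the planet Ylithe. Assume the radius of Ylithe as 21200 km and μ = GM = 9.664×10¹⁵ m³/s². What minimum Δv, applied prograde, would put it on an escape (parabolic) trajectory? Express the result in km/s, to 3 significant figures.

Δv ≈ 7.51 km/s

r = 21200 + 8206 = 29406 km = 2.9406×10⁷ m.
Circular speed v_c = √(μ/r) = 18130 m/s.
Escape speed v_esc = √(2μ/r) = √2 × v_c = 25640 m/s.
Δv = v_esc − v_c = 7509 m/s = 7.509 km/s.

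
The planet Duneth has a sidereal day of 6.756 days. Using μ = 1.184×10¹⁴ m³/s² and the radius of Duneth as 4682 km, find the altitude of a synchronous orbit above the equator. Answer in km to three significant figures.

h_sync ≈ 96000 km

T = 6.756 days = 5.837×10⁵ s.
A synchronous orbit has period T, so by Kepler's third law a = (μT²/4π²)^(1/3).
μT²/4π² = 1.184×10¹⁴ × (5.837×10⁵)² / 39.48 = 1.022×10²⁴ m³.
a = 1.007×10⁸ m = 1.0072×10⁵ km.
Altitude h = a − R = 1.0072×10⁵ − 4682 = 96042 km.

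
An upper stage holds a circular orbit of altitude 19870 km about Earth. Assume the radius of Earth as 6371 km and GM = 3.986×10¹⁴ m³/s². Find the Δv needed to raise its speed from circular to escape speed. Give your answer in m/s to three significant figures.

r = 6371 + 19870 = 26241 km = 2.6241×10⁷ m.
Circular speed v_c = √(μ/r) = 3897 m/s.
Escape speed v_esc = √(2μ/r) = √2 × v_c = 5512 m/s.
Δv = v_esc − v_c = 1614 m/s.

Δv ≈ 1610 m/s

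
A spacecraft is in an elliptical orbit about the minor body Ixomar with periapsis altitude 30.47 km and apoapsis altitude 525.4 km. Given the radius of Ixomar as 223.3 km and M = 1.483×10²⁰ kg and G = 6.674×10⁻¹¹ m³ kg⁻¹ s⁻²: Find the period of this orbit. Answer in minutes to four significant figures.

T ≈ 373.5 minutes

μ = GM = 6.674×10⁻¹¹ × 1.483×10²⁰ = 9.898×10⁹ m³/s².
r_p = 223.3 + 30.47 = 253.77 km = 2.5377×10⁵ m.
r_a = 223.3 + 525.4 = 748.70 km = 7.4870×10⁵ m.
Semi-major axis a = (r_p + r_a)/2 = (253.77 + 748.70)/2 = 501.24 km = 5.012×10⁵ m.
By Kepler's third law T = 2π√(a³/μ) = 2π × 3.567×10³ = 2.241×10⁴ s.
= 373.5 minutes.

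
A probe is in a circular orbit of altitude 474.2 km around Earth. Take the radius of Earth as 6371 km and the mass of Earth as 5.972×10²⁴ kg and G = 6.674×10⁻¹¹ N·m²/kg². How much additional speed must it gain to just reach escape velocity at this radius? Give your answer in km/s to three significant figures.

Δv ≈ 3.16 km/s

μ = GM = 6.674×10⁻¹¹ × 5.972×10²⁴ = 3.986×10¹⁴ m³/s².
r = 6371 + 474.2 = 6845.2 km = 6.8452×10⁶ m.
Circular speed v_c = √(μ/r) = 7631 m/s.
Escape speed v_esc = √(2μ/r) = √2 × v_c = 10790 m/s.
Δv = v_esc − v_c = 3161 m/s = 3.161 km/s.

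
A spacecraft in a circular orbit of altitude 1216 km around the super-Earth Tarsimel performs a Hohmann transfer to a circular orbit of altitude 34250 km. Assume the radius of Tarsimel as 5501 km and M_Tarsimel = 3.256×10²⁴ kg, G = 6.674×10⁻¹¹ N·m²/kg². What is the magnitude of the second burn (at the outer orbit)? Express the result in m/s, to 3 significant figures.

μ = GM = 6.674×10⁻¹¹ × 3.256×10²⁴ = 2.173×10¹⁴ m³/s².
r₁ = 5501 + 1216 = 6717.0 km = 6.7170×10⁶ m.
r₂ = 5501 + 34250 = 39751 km = 3.9751×10⁷ m.
Transfer ellipse a_t = (r₁ + r₂)/2 = 2.323×10⁷ m.
At r₁: circular v_c1 = √(μ/r₁) = 5688 m/s; transfer-periapsis v_p = √[μ(2/r₁ − 1/a_t)] = 7440 m/s.
At r₂: circular v_c2 = √(μ/r₂) = 2338 m/s; transfer-apoapsis v_a = √[μ(2/r₂ − 1/a_t)] = 1257 m/s.
Δv₂ = v_c2 − v_a = 1081 m/s.

Δv ≈ 1080 m/s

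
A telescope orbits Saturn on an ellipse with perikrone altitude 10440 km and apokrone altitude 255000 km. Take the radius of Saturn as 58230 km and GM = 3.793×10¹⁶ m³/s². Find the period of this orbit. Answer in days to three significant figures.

r_p = 58230 + 10440 = 68670 km = 6.8670×10⁷ m.
r_a = 58230 + 255000 = 313230 km = 3.1323×10⁸ m.
Semi-major axis a = (r_p + r_a)/2 = (68670 + 3.1323×10⁵)/2 = 1.9095×10⁵ km = 1.910×10⁸ m.
By Kepler's third law T = 2π√(a³/μ) = 2π × 1.355×10⁴ = 8.513×10⁴ s.
= 0.9853 days.

T ≈ 0.985 days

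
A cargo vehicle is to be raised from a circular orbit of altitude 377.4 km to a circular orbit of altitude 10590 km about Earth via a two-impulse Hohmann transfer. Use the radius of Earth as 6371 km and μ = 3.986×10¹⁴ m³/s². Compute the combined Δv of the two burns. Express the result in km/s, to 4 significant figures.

r₁ = 6371 + 377.4 = 6748.4 km = 6.7484×10⁶ m.
r₂ = 6371 + 10590 = 16961 km = 1.6961×10⁷ m.
Transfer ellipse a_t = (r₁ + r₂)/2 = 1.185×10⁷ m.
At r₁: circular v_c1 = √(μ/r₁) = 7685 m/s; transfer-perigee v_p = √[μ(2/r₁ − 1/a_t)] = 9193 m/s.
Δv₁ = v_p − v_c1 = 1507 m/s.
At r₂: circular v_c2 = √(μ/r₂) = 4848 m/s; transfer-apogee v_a = √[μ(2/r₂ − 1/a_t)] = 3658 m/s.
Δv₂ = v_c2 − v_a = 1190 m/s.
Total Δv = Δv₁ + Δv₂ = 2698 m/s = 2.698 km/s.

Δv_total ≈ 2.698 km/s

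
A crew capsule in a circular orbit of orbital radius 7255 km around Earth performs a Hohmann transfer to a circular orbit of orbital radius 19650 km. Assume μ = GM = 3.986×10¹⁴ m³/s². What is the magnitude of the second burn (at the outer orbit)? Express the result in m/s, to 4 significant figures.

r₁ = 7255 km = 7.255×10⁶ m.
r₂ = 19650 km = 1.965×10⁷ m.
Transfer ellipse a_t = (r₁ + r₂)/2 = 1.345×10⁷ m.
At r₁: circular v_c1 = √(μ/r₁) = 7412 m/s; transfer-perigee v_p = √[μ(2/r₁ − 1/a_t)] = 8958 m/s.
At r₂: circular v_c2 = √(μ/r₂) = 4504 m/s; transfer-apogee v_a = √[μ(2/r₂ − 1/a_t)] = 3308 m/s.
Δv₂ = v_c2 − v_a = 1196 m/s.

Δv ≈ 1196 m/s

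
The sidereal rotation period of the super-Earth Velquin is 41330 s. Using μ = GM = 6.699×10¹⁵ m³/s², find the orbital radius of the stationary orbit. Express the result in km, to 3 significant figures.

r_sync ≈ 66200 km

A synchronous orbit has period T, so by Kepler's third law a = (μT²/4π²)^(1/3).
μT²/4π² = 6.699×10¹⁵ × (4.133×10⁴)² / 39.48 = 2.899×10²³ m³.
a = 6.618×10⁷ m = 66180 km.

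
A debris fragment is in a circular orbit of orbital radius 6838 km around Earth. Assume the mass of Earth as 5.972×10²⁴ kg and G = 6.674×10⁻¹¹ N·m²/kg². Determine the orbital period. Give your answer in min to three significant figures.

μ = GM = 6.674×10⁻¹¹ × 5.972×10²⁴ = 3.986×10¹⁴ m³/s².
r = 6838 km = 6.838×10⁶ m.
Kepler's third law: T = 2π√(r³/μ) = 2π√((6.838×10⁶)³ / 3.986×10¹⁴).
r³/μ = 8.022×10⁵ s², so T = 2π × 8.957×10² = 5.628×10³ s.
Converting: 5.628×10³ s ÷ 60.00 = 93.79 min.

T ≈ 93.8 min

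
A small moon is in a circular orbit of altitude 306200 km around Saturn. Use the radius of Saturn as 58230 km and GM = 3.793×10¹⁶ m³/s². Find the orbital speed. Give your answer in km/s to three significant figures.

v ≈ 10.2 km/s

r = 58230 + 306200 = 364430 km = 3.6443×10⁸ m.
For a circular orbit v = √(μ/r) = √(3.793×10¹⁶ / 3.644×10⁸) = √(1.041×10⁸) = 10200 m/s.
That is 10.20 km/s.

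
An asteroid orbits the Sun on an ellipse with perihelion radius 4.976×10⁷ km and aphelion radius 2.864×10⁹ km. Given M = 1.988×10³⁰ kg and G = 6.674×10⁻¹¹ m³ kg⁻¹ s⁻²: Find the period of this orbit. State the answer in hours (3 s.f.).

μ = GM = 6.674×10⁻¹¹ × 1.988×10³⁰ = 1.327×10²⁰ m³/s².
Semi-major axis a = (r_p + r_a)/2 = (4.9760×10⁷ + 2.8640×10⁹)/2 = 1.4569×10⁹ km = 1.457×10¹² m.
By Kepler's third law T = 2π√(a³/μ) = 2π × 1.527×10⁸ = 9.592×10⁸ s.
= 2.664×10⁵ hours.

T ≈ 266000 hours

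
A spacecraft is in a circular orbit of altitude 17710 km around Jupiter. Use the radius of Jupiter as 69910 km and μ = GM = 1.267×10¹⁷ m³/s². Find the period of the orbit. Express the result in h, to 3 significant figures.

r = 69910 + 17710 = 87620 km = 8.7620×10⁷ m.
Kepler's third law: T = 2π√(r³/μ) = 2π√((8.762×10⁷)³ / 1.267×10¹⁷).
r³/μ = 5.309×10⁶ s², so T = 2π × 2.304×10³ = 1.448×10⁴ s.
Converting: 1.448×10⁴ s ÷ 3600 = 4.022 h.

T ≈ 4.02 h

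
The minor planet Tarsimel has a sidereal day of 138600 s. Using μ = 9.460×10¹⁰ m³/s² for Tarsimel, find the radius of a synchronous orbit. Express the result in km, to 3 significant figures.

A synchronous orbit has period T, so by Kepler's third law a = (μT²/4π²)^(1/3).
μT²/4π² = 9.460×10¹⁰ × (1.386×10⁵)² / 39.48 = 4.603×10¹⁹ m³.
a = 3.584×10⁶ m = 3583.9 km.

r_sync ≈ 3580 km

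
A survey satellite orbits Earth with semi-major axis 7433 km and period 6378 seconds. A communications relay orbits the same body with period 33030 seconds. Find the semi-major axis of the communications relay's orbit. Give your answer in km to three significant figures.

a₂ ≈ 22200 km

Kepler's third law: a³ ∝ T², so a₂ = a₁ (T₂/T₁)^(2/3).
T₂/T₁ = 5.179, (T₂/T₁)^(2/3) = 2.993.
a₂ = 7433 × 2.993 = 22250 km.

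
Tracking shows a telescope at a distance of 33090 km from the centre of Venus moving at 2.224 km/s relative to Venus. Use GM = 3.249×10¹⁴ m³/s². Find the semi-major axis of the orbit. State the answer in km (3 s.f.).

a ≈ 22100 km

r = 3.309×10⁷ m.
Vis-viva rearranged: 1/a = 2/r − v²/μ = 6.044×10⁻⁸ − 1.522×10⁻⁸ = 4.522×10⁻⁸ m⁻¹.
a = 2.212×10⁷ m = 22115 km.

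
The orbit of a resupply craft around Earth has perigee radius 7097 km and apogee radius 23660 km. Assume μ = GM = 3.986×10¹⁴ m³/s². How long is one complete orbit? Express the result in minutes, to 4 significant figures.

T ≈ 316.3 minutes

Semi-major axis a = (r_p + r_a)/2 = (7097.0 + 23660)/2 = 15378 km = 1.538×10⁷ m.
By Kepler's third law T = 2π√(a³/μ) = 2π × 3.021×10³ = 1.898×10⁴ s.
= 316.3 minutes.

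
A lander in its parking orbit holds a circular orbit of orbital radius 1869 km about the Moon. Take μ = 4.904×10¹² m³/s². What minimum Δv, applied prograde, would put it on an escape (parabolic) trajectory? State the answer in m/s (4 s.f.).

Δv ≈ 671.0 m/s

r = 1869 km = 1.869×10⁶ m.
Circular speed v_c = √(μ/r) = 1620 m/s.
Escape speed v_esc = √(2μ/r) = √2 × v_c = 2291 m/s.
Δv = v_esc − v_c = 671.0 m/s.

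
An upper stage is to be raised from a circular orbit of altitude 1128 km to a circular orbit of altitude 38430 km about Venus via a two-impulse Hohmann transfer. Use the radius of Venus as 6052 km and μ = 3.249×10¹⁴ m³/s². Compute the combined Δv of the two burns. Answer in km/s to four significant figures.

r₁ = 6052 + 1128 = 7180.0 km = 7.1800×10⁶ m.
r₂ = 6052 + 38430 = 44482 km = 4.4482×10⁷ m.
Transfer ellipse a_t = (r₁ + r₂)/2 = 2.583×10⁷ m.
At r₁: circular v_c1 = √(μ/r₁) = 6727 m/s; transfer-periapsis v_p = √[μ(2/r₁ − 1/a_t)] = 8827 m/s.
Δv₁ = v_p − v_c1 = 2101 m/s.
At r₂: circular v_c2 = √(μ/r₂) = 2703 m/s; transfer-apoapsis v_a = √[μ(2/r₂ − 1/a_t)] = 1425 m/s.
Δv₂ = v_c2 − v_a = 1278 m/s.
Total Δv = Δv₁ + Δv₂ = 3378 m/s = 3.378 km/s.

Δv_total ≈ 3.378 km/s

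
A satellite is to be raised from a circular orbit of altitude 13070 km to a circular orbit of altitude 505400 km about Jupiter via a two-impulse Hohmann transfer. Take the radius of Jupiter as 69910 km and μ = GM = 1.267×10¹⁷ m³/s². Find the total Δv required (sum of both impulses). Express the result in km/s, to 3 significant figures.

Δv_total ≈ 20.0 km/s

r₁ = 69910 + 13070 = 82980 km = 8.2980×10⁷ m.
r₂ = 69910 + 505400 = 575310 km = 5.7531×10⁸ m.
Transfer ellipse a_t = (r₁ + r₂)/2 = 3.291×10⁸ m.
At r₁: circular v_c1 = √(μ/r₁) = 39080 m/s; transfer-perijove v_p = √[μ(2/r₁ − 1/a_t)] = 51660 m/s.
Δv₁ = v_p − v_c1 = 12590 m/s.
At r₂: circular v_c2 = √(μ/r₂) = 14840 m/s; transfer-apojove v_a = √[μ(2/r₂ − 1/a_t)] = 7451 m/s.
Δv₂ = v_c2 − v_a = 7389 m/s.
Total Δv = Δv₁ + Δv₂ = 19970 m/s = 19.97 km/s.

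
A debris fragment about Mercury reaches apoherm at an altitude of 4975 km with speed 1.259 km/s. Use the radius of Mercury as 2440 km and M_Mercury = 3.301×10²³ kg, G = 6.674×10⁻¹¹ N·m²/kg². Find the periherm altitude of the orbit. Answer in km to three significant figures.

periherm altitude ≈ 257 km

μ = GM = 6.674×10⁻¹¹ × 3.301×10²³ = 2.203×10¹³ m³/s².
r_a = 2440 + 4975 = 7415.0 km = 7.415×10⁶ m.
Specific energy ε = v²/2 − μ/r = -2.179×10⁶ J/kg, so a = −μ/(2ε) = 5.056×10⁶ m.
The apsides satisfy r_p + r_a = 2a, so the periherm radius is 2a − r_a = 2.697×10⁶ m = 2697.5 km.
Periherm altitude = 2697.5 − 2440 = 257.48 km.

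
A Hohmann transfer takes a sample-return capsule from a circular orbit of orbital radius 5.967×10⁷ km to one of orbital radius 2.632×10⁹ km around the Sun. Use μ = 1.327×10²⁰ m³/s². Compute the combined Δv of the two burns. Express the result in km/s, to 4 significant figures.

Δv_total ≈ 24.40 km/s

r₁ = 5.967×10⁷ km = 5.967×10¹⁰ m.
r₂ = 2.632×10⁹ km = 2.632×10¹² m.
Transfer ellipse a_t = (r₁ + r₂)/2 = 1.346×10¹² m.
At r₁: circular v_c1 = √(μ/r₁) = 47160 m/s; transfer-perihelion v_p = √[μ(2/r₁ − 1/a_t)] = 65950 m/s.
Δv₁ = v_p − v_c1 = 18790 m/s.
At r₂: circular v_c2 = √(μ/r₂) = 7101 m/s; transfer-aphelion v_a = √[μ(2/r₂ − 1/a_t)] = 1495 m/s.
Δv₂ = v_c2 − v_a = 5605 m/s.
Total Δv = Δv₁ + Δv₂ = 24400 m/s = 24.40 km/s.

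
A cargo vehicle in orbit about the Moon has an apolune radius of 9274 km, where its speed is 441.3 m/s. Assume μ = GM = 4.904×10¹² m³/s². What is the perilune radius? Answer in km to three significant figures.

perilune radius ≈ 2090 km

r_a = 9.274×10⁶ m.
Specific energy ε = v²/2 − μ/r = -4.314×10⁵ J/kg, so a = −μ/(2ε) = 5.684×10⁶ m.
The apsides satisfy r_p + r_a = 2a, so the perilune radius is 2a − r_a = 2.093×10⁶ m = 2093.2 km.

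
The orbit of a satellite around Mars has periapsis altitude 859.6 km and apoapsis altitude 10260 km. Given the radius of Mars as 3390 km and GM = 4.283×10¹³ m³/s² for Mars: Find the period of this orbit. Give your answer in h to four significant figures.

r_p = 3390 + 859.6 = 4249.6 km = 4.2496×10⁶ m.
r_a = 3390 + 10260 = 13650 km = 1.3650×10⁷ m.
Semi-major axis a = (r_p + r_a)/2 = (4249.6 + 13650)/2 = 8949.8 km = 8.950×10⁶ m.
By Kepler's third law T = 2π√(a³/μ) = 2π × 4.091×10³ = 2.571×10⁴ s.
= 7.140 h.

T ≈ 7.140 h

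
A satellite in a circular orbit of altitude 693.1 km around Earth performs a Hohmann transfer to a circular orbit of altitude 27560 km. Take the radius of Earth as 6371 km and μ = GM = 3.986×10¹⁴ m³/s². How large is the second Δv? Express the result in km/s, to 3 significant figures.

Δv ≈ 1.42 km/s

r₁ = 6371 + 693.1 = 7064.1 km = 7.0641×10⁶ m.
r₂ = 6371 + 27560 = 33931 km = 3.3931×10⁷ m.
Transfer ellipse a_t = (r₁ + r₂)/2 = 2.050×10⁷ m.
At r₁: circular v_c1 = √(μ/r₁) = 7512 m/s; transfer-perigee v_p = √[μ(2/r₁ − 1/a_t)] = 9665 m/s.
At r₂: circular v_c2 = √(μ/r₂) = 3427 m/s; transfer-apogee v_a = √[μ(2/r₂ − 1/a_t)] = 2012 m/s.
Δv₂ = v_c2 − v_a = 1415 m/s.
= 1.415 km/s.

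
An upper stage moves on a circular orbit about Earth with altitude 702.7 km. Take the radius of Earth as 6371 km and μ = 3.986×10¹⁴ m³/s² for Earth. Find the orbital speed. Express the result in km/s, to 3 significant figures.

v ≈ 7.51 km/s

r = 6371 + 702.7 = 7073.7 km = 7.0737×10⁶ m.
For a circular orbit v = √(μ/r) = √(3.986×10¹⁴ / 7.074×10⁶) = √(5.635×10⁷) = 7507 m/s.
That is 7.507 km/s.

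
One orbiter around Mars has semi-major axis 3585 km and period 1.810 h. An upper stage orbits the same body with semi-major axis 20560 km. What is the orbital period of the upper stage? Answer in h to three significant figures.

T₂ ≈ 24.9 h

Kepler's third law: T² ∝ a³, so T₂ = T₁ (a₂/a₁)^(3/2).
a₂/a₁ = 5.735, (a₂/a₁)^(3/2) = 13.73.
T₂ = 1.810 × 13.73 = 24.86 h.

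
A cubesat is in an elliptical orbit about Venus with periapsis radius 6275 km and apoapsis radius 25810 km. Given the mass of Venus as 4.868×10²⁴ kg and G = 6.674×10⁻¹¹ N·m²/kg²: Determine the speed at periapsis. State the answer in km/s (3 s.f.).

v ≈ 9.13 km/s

μ = GM = 6.674×10⁻¹¹ × 4.868×10²⁴ = 3.249×10¹⁴ m³/s².
Semi-major axis a = (r_p + r_a)/2 = 16042 km = 1.604×10⁷ m.
Vis-viva: v² = μ(2/r − 1/a) = 3.249×10¹⁴ × (3.187×10⁻⁷ − 6.233×10⁻⁸) = 8.330×10⁷ m²/s².
v = 9127 m/s = 9.127 km/s.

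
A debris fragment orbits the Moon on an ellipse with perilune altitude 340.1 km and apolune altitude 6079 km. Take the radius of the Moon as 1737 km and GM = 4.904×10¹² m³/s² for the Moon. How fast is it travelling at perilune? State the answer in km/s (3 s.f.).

v ≈ 1.93 km/s

r_p = 1737 + 340.1 = 2077.1 km = 2.0771×10⁶ m.
r_a = 1737 + 6079 = 7816.0 km = 7.8160×10⁶ m.
Semi-major axis a = (r_p + r_a)/2 = 4946.6 km = 4.947×10⁶ m.
Vis-viva: v² = μ(2/r − 1/a) = 4.904×10¹² × (9.629×10⁻⁷ − 2.022×10⁻⁷) = 3.731×10⁶ m²/s².
v = 1931 m/s = 1.931 km/s.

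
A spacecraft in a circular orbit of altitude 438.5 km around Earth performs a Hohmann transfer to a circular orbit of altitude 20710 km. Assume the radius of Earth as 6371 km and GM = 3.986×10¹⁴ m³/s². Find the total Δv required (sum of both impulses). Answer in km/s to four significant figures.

r₁ = 6371 + 438.5 = 6809.5 km = 6.8095×10⁶ m.
r₂ = 6371 + 20710 = 27081 km = 2.7081×10⁷ m.
Transfer ellipse a_t = (r₁ + r₂)/2 = 1.695×10⁷ m.
At r₁: circular v_c1 = √(μ/r₁) = 7651 m/s; transfer-perigee v_p = √[μ(2/r₁ − 1/a_t)] = 9672 m/s.
Δv₁ = v_p − v_c1 = 2021 m/s.
At r₂: circular v_c2 = √(μ/r₂) = 3837 m/s; transfer-apogee v_a = √[μ(2/r₂ − 1/a_t)] = 2432 m/s.
Δv₂ = v_c2 − v_a = 1404 m/s.
Total Δv = Δv₁ + Δv₂ = 3426 m/s = 3.426 km/s.

Δv_total ≈ 3.426 km/s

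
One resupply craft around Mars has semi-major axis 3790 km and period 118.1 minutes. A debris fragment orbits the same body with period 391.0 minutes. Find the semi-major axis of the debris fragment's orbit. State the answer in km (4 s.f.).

Kepler's third law: a³ ∝ T², so a₂ = a₁ (T₂/T₁)^(2/3).
T₂/T₁ = 3.311, (T₂/T₁)^(2/3) = 2.221.
a₂ = 3790 × 2.221 = 8419 km.

a₂ ≈ 8419 km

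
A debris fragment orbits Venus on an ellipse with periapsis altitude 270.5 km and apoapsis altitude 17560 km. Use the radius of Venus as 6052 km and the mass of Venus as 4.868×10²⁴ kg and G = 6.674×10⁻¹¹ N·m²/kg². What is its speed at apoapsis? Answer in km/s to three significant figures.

v ≈ 2.41 km/s

μ = GM = 6.674×10⁻¹¹ × 4.868×10²⁴ = 3.249×10¹⁴ m³/s².
r_p = 6052 + 270.5 = 6322.5 km = 6.3225×10⁶ m.
r_a = 6052 + 17560 = 23612 km = 2.3612×10⁷ m.
Semi-major axis a = (r_p + r_a)/2 = 14967 km = 1.497×10⁷ m.
Vis-viva: v² = μ(2/r − 1/a) = 3.249×10¹⁴ × (8.470×10⁻⁸ − 6.681×10⁻⁸) = 5.812×10⁶ m²/s².
v = 2411 m/s = 2.411 km/s.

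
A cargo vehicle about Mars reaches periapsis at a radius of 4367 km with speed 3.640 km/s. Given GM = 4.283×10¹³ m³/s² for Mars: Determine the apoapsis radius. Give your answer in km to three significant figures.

apoapsis radius ≈ 9090 km

r_p = 4.367×10⁶ m.
Specific energy ε = v²/2 − μ/r = -3.183×10⁶ J/kg, so a = −μ/(2ε) = 6.728×10⁶ m.
The apsides satisfy r_p + r_a = 2a, so the apoapsis radius is 2a − r_p = 9.090×10⁶ m = 9089.5 km.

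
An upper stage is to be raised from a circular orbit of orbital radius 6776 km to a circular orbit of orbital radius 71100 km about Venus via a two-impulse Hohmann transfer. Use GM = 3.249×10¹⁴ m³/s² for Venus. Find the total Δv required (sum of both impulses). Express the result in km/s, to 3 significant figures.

Δv_total ≈ 3.68 km/s

r₁ = 6776 km = 6.776×10⁶ m.
r₂ = 71100 km = 7.110×10⁷ m.
Transfer ellipse a_t = (r₁ + r₂)/2 = 3.894×10⁷ m.
At r₁: circular v_c1 = √(μ/r₁) = 6924 m/s; transfer-periapsis v_p = √[μ(2/r₁ − 1/a_t)] = 9357 m/s.
Δv₁ = v_p − v_c1 = 2432 m/s.
At r₂: circular v_c2 = √(μ/r₂) = 2138 m/s; transfer-apoapsis v_a = √[μ(2/r₂ − 1/a_t)] = 891.7 m/s.
Δv₂ = v_c2 − v_a = 1246 m/s.
Total Δv = Δv₁ + Δv₂ = 3678 m/s = 3.678 km/s.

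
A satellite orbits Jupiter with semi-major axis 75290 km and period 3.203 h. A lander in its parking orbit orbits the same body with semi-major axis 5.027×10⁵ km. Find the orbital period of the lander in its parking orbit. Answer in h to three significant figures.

Kepler's third law: T² ∝ a³, so T₂ = T₁ (a₂/a₁)^(3/2).
a₂/a₁ = 6.677, (a₂/a₁)^(3/2) = 17.25.
T₂ = 3.203 × 17.25 = 55.26 h.

T₂ ≈ 55.3 h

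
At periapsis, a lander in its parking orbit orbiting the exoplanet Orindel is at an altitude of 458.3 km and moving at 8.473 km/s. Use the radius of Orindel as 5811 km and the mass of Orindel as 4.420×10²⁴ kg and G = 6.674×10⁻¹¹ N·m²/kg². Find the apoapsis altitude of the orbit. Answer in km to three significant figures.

μ = GM = 6.674×10⁻¹¹ × 4.420×10²⁴ = 2.950×10¹⁴ m³/s².
r_p = 5811 + 458.3 = 6269.3 km = 6.269×10⁶ m.
Specific energy ε = v²/2 − μ/r = -1.116×10⁷ J/kg, so a = −μ/(2ε) = 1.322×10⁷ m.
The apsides satisfy r_p + r_a = 2a, so the apoapsis radius is 2a − r_p = 2.017×10⁷ m = 20170 km.
Apoapsis altitude = 20170 − 5811 = 14359 km.

apoapsis altitude ≈ 14400 km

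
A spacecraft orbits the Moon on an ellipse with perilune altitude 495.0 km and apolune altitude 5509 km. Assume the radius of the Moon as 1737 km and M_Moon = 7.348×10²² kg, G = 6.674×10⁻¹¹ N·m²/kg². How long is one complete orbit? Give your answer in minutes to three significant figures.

μ = GM = 6.674×10⁻¹¹ × 7.348×10²² = 4.904×10¹² m³/s².
r_p = 1737 + 495.0 = 2232.0 km = 2.2320×10⁶ m.
r_a = 1737 + 5509 = 7246.0 km = 7.2460×10⁶ m.
Semi-major axis a = (r_p + r_a)/2 = (2232.0 + 7246.0)/2 = 4739.0 km = 4.739×10⁶ m.
By Kepler's third law T = 2π√(a³/μ) = 2π × 4.659×10³ = 2.927×10⁴ s.
= 487.8 minutes.

T ≈ 488 minutes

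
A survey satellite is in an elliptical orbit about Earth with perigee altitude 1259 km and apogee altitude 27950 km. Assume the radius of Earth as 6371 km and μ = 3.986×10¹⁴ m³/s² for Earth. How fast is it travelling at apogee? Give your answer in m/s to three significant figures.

v ≈ 2060 m/s

r_p = 6371 + 1259 = 7630.0 km = 7.6300×10⁶ m.
r_a = 6371 + 27950 = 34321 km = 3.4321×10⁷ m.
Semi-major axis a = (r_p + r_a)/2 = 20976 km = 2.098×10⁷ m.
Vis-viva: v² = μ(2/r − 1/a) = 3.986×10¹⁴ × (5.827×10⁻⁸ − 4.767×10⁻⁸) = 4.225×10⁶ m²/s².
v = 2055 m/s.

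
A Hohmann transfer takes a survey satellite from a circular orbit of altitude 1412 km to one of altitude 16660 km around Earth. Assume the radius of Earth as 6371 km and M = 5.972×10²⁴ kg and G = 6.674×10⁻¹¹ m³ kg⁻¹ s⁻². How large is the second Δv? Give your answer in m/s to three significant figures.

μ = GM = 6.674×10⁻¹¹ × 5.972×10²⁴ = 3.986×10¹⁴ m³/s².
r₁ = 6371 + 1412 = 7783.0 km = 7.7830×10⁶ m.
r₂ = 6371 + 16660 = 23031 km = 2.3031×10⁷ m.
Transfer ellipse a_t = (r₁ + r₂)/2 = 1.541×10⁷ m.
At r₁: circular v_c1 = √(μ/r₁) = 7156 m/s; transfer-perigee v_p = √[μ(2/r₁ − 1/a_t)] = 8749 m/s.
At r₂: circular v_c2 = √(μ/r₂) = 4160 m/s; transfer-apogee v_a = √[μ(2/r₂ − 1/a_t)] = 2957 m/s.
Δv₂ = v_c2 − v_a = 1203 m/s.

Δv ≈ 1200 m/s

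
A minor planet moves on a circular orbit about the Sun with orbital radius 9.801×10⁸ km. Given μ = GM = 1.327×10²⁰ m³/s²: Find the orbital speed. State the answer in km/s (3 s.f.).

v ≈ 11.6 km/s

r = 9.801×10⁸ km = 9.801×10¹¹ m.
For a circular orbit v = √(μ/r) = √(1.327×10²⁰ / 9.801×10¹¹) = √(1.354×10⁸) = 11640 m/s.
That is 11.64 km/s.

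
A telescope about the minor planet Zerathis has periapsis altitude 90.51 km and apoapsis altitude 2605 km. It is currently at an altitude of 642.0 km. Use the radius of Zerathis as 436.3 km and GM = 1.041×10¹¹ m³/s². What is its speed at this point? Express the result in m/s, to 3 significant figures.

r_p = 436.3 + 90.51 = 526.81 km = 5.2681×10⁵ m.
r_a = 436.3 + 2605 = 3041.3 km = 3.0413×10⁶ m.
r = 436.3 + 642.0 = 1078.3 km = 1.078×10⁶ m.
Semi-major axis a = (r_p + r_a)/2 = 1784.1 km = 1.784×10⁶ m.
Vis-viva: v² = μ(2/r − 1/a) = 1.041×10¹¹ × (1.855×10⁻⁶ − 5.605×10⁻⁷) = 1.347×10⁵ m²/s².
v = 367.1 m/s.

v ≈ 367 m/s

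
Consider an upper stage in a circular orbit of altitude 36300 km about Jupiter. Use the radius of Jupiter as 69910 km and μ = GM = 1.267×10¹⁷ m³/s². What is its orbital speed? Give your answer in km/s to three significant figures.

r = 69910 + 36300 = 106210 km = 1.0621×10⁸ m.
For a circular orbit v = √(μ/r) = √(1.267×10¹⁷ / 1.062×10⁸) = √(1.193×10⁹) = 34540 m/s.
That is 34.54 km/s.

v ≈ 34.5 km/s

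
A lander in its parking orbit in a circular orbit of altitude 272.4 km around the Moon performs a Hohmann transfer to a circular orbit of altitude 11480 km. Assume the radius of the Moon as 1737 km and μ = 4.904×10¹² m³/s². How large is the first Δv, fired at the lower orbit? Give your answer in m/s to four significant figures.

Δv ≈ 496.2 m/s

r₁ = 1737 + 272.4 = 2009.4 km = 2.0094×10⁶ m.
r₂ = 1737 + 11480 = 13217 km = 1.3217×10⁷ m.
Transfer ellipse a_t = (r₁ + r₂)/2 = 7.613×10⁶ m.
At r₁: circular v_c1 = √(μ/r₁) = 1562 m/s; transfer-perilune v_p = √[μ(2/r₁ − 1/a_t)] = 2058 m/s.
Δv₁ = v_p − v_c1 = 496.2 m/s.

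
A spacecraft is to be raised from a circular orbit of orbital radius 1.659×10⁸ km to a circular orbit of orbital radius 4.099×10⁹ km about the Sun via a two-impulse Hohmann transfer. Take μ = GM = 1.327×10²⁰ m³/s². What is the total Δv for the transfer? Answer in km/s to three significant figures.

r₁ = 1.659×10⁸ km = 1.659×10¹¹ m.
r₂ = 4.099×10⁹ km = 4.099×10¹² m.
Transfer ellipse a_t = (r₁ + r₂)/2 = 2.132×10¹² m.
At r₁: circular v_c1 = √(μ/r₁) = 28280 m/s; transfer-perihelion v_p = √[μ(2/r₁ − 1/a_t)] = 39210 m/s.
Δv₁ = v_p − v_c1 = 10930 m/s.
At r₂: circular v_c2 = √(μ/r₂) = 5690 m/s; transfer-aphelion v_a = √[μ(2/r₂ − 1/a_t)] = 1587 m/s.
Δv₂ = v_c2 − v_a = 4103 m/s.
Total Δv = Δv₁ + Δv₂ = 15030 m/s = 15.03 km/s.

Δv_total ≈ 15.0 km/s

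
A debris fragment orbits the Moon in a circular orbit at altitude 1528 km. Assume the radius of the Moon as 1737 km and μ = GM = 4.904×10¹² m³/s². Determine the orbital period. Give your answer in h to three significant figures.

r = 1737 + 1528 = 3265.0 km = 3.2650×10⁶ m.
Kepler's third law: T = 2π√(r³/μ) = 2π√((3.265×10⁶)³ / 4.904×10¹²).
r³/μ = 7.097×10⁶ s², so T = 2π × 2.664×10³ = 1.674×10⁴ s.
Converting: 1.674×10⁴ s ÷ 3600 = 4.650 h.

T ≈ 4.65 h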